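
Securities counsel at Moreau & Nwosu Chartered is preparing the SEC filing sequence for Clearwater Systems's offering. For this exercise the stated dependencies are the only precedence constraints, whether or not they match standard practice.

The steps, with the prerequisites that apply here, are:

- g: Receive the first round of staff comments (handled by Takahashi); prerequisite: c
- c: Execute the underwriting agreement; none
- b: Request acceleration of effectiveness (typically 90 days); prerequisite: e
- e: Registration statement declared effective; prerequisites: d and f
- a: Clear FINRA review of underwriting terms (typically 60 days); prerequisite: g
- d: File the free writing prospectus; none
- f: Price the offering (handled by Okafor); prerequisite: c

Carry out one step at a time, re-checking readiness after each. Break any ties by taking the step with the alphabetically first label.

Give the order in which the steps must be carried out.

c and d have no prerequisites; c has the earlier label, so c is first.
Ready: d, f and g. d has the earlier label → d.
Ready: f and g. f has the earlier label → f.
e and g are both available; e has the earlier label → e.
Ready: b and g. b has the earlier label → b.
g is the only step now ready → g.
a needed g, now all done → a.

c, d, f, e, b, g, a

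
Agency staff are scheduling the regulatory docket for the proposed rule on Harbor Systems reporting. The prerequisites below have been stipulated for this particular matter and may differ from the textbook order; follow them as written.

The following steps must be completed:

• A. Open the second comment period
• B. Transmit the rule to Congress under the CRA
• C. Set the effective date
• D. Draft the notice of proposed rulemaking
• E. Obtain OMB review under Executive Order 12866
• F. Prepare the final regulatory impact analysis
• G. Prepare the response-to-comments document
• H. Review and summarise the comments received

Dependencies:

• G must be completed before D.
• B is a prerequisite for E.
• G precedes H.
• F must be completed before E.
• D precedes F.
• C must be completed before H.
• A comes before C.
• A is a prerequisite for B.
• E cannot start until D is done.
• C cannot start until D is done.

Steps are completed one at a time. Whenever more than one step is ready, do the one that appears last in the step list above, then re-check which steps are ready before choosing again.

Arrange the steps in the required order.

G, D, F, A, C, H, B, E

Nothing is required for G and A. G is listed later → G first.
Now D and A have their prerequisites met. D is listed later, so D next.
F now also ready, so the ready set is {F, A}; F is listed later → F.
Next only A has its prerequisites met → A.
C and B are both available; C is listed later → C.
H and B are both available; H is listed later → H.
B needed A, now all done → B.
That leaves E as the only ready step → E.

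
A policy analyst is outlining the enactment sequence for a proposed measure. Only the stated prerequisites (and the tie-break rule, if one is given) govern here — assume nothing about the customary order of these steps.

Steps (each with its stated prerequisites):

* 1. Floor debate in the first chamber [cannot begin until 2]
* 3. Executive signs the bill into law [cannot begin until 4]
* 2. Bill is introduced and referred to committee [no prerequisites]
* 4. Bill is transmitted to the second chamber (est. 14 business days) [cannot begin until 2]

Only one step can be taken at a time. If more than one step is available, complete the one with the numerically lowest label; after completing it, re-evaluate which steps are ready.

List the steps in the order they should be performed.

Only 2 has no prerequisites, so it is first.
1 and 4 are both available; 1 has the earlier label → 1.
That leaves 4 as the only ready step → 4.
3 needed 4, now all done → 3.

2, 1, 4, 3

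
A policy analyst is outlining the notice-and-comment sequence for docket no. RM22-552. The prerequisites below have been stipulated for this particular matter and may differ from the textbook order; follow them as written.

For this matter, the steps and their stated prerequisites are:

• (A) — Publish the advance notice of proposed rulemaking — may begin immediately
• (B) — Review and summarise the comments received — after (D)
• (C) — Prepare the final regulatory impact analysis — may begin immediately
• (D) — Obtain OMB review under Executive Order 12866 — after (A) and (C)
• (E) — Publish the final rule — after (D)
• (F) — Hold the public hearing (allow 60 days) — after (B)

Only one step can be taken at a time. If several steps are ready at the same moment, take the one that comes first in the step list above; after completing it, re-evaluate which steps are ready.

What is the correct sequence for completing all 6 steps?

(A) and (C) have no prerequisites; (A) is listed earlier, so (A) is first.
(C) is the only step now ready → (C).
(D) is the only step now ready → (D).
(B) and (E) are both available; (B) is listed earlier → (B).
(F) now also ready, so the ready set is {(E), (F)}; (E) is listed earlier → (E).
(F) needed (B), now all done → (F).

(A) (C) (D) (B) (E) (F)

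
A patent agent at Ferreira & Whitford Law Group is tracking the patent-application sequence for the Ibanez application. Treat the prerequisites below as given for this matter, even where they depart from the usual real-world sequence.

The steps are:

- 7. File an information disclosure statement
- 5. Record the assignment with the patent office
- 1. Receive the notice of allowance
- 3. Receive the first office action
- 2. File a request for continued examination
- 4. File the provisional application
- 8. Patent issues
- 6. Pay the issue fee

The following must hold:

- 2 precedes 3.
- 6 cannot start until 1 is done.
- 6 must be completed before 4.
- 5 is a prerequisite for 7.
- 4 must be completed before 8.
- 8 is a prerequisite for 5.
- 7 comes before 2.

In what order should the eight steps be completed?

1, 6, 4, 8, 5, 7, 2, 3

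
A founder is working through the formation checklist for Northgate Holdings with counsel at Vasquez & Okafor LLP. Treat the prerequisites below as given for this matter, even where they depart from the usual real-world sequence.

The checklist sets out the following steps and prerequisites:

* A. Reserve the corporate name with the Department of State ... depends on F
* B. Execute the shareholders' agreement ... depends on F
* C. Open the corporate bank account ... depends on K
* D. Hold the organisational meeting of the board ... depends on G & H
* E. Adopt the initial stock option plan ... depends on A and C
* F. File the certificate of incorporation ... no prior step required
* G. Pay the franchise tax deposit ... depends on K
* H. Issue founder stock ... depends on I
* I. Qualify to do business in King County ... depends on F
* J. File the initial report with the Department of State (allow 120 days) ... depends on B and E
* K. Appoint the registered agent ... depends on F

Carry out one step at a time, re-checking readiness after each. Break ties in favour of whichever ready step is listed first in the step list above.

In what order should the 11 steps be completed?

F, A, B, I, H, K, C, E, G, D, J

Only F has no prerequisites, so it is first.
Now A, B, I and K have their prerequisites met. A is listed earlier, so A next.
Ready: B, I and K. B is listed earlier → B.
Ready: I and K. I is listed earlier → I.
H and K are both available; H is listed earlier → H.
K is the only step now ready → K.
Now C and G have their prerequisites met. C is listed earlier, so C next.
Now E and G have their prerequisites met. E is listed earlier, so E next.
Now G and J have their prerequisites met. G is listed earlier, so G next.
D now also ready, so the ready set is {D, J}; D is listed earlier → D.
J is the only step now ready → J.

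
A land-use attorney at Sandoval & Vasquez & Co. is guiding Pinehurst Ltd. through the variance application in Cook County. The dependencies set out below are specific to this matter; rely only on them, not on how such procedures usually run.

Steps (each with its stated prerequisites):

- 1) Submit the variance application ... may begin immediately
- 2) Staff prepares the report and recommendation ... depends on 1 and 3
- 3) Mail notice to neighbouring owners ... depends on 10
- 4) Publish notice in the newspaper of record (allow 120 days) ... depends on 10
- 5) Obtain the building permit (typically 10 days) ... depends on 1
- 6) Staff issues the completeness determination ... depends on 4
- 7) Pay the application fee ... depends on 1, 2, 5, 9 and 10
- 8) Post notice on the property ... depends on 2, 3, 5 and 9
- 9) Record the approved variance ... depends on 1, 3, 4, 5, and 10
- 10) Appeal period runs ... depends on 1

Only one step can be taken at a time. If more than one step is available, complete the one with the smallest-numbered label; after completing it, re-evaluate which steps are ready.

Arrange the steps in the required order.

1, 5, 10, 3, 2, 4, 6, 9, 7, 8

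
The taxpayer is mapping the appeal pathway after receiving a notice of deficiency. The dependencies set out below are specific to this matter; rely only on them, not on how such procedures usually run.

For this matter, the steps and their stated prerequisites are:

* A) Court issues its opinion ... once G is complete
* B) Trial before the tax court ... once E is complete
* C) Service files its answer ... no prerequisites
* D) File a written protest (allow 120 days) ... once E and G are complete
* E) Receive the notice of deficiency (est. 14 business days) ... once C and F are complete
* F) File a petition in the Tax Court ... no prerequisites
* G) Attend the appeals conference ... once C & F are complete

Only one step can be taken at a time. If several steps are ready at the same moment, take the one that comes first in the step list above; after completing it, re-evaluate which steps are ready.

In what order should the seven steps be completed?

C → F → E → B → G → A → D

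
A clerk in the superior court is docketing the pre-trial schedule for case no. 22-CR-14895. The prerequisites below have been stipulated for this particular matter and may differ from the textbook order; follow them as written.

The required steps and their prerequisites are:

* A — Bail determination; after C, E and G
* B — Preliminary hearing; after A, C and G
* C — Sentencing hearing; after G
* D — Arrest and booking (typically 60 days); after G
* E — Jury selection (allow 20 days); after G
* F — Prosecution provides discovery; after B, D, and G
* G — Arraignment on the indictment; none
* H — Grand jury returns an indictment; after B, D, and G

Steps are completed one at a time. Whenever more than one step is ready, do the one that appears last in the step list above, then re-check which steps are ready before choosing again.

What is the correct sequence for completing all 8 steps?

Only G has no prerequisites, so it is first.
Now E, D and C have their prerequisites met. E is listed later, so E next.
Ready: D and C. D is listed later → D.
Next only C has its prerequisites met → C.
A needed G, E and C, now all done → A.
B is the only step now ready → B.
Now H and F have their prerequisites met. H is listed later, so H next.
Next only F has its prerequisites met → F.

G, E, D, C, A, B, H, F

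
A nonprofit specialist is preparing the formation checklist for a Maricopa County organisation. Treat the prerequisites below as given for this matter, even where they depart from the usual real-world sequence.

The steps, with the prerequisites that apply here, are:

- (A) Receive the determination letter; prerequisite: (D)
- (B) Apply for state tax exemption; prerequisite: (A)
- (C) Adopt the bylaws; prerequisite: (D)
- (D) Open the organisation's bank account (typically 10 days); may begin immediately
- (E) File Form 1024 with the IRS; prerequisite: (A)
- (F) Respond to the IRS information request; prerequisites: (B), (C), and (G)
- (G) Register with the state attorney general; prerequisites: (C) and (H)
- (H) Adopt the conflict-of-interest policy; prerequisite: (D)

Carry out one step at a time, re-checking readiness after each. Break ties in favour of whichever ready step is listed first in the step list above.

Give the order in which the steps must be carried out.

Only (D) has no prerequisites, so it is first.
Now (A), (C) and (H) have their prerequisites met. (A) is listed earlier, so (A) next.
(B) and (E) now also ready, so the ready set is {(B), (C), (E), (H)}; (B) is listed earlier → (B).
Now (C), (E) and (H) have their prerequisites met. (C) is listed earlier, so (C) next.
(E) and (H) are both available; (E) is listed earlier → (E).
(H) is the only step now ready → (H).
(G) is the only step now ready → (G).
Next only (F) has its prerequisites met → (F).

(D), (A), (B), (C), (E), (H), (G), (F)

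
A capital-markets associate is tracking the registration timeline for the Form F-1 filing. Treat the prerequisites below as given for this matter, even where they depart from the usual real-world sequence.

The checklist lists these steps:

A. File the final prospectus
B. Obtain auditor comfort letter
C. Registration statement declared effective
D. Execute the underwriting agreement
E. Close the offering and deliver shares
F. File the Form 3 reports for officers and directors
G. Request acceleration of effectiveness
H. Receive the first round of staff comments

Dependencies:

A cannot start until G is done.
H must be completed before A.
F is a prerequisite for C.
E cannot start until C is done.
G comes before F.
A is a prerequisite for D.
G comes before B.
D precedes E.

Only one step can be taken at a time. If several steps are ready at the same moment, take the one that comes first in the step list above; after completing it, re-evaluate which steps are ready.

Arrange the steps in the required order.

G, B, F, C, H, A, D, E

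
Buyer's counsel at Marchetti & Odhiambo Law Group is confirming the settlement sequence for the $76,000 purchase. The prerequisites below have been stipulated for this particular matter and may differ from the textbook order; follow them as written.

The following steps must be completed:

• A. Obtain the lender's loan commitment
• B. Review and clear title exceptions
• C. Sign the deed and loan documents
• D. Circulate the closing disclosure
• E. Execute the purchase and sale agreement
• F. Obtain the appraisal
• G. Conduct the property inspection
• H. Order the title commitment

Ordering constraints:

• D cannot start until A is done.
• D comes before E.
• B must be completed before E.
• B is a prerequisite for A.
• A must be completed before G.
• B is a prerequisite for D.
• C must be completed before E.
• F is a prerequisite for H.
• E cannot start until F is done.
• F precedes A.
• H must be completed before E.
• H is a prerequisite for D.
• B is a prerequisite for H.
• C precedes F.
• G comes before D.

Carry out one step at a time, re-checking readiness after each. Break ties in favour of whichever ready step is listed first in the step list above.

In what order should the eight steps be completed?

Nothing is required for B and C. B is listed earlier → B first.
That leaves C as the only ready step → C.
Next only F has its prerequisites met → F.
Ready: A and H. A is listed earlier → A.
G now also ready, so the ready set is {G, H}; G is listed earlier → G.
Next only H has its prerequisites met → H.
That leaves D as the only ready step → D.
E is the only step now ready → E.

B → C → F → A → G → H → D → E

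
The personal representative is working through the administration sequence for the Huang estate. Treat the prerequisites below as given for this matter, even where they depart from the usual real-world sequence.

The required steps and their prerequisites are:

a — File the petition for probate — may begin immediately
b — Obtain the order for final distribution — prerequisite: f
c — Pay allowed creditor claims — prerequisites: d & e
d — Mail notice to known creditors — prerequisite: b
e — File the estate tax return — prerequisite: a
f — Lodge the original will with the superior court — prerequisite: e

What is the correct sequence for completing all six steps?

a, e, f, b, d, c

a has no prerequisites → a first.
e needed a, now all done → e.
f needed e, now all done → f.
b needed f, now all done → b.
d needed b, now all done → d.
Next only c has its prerequisites met → c.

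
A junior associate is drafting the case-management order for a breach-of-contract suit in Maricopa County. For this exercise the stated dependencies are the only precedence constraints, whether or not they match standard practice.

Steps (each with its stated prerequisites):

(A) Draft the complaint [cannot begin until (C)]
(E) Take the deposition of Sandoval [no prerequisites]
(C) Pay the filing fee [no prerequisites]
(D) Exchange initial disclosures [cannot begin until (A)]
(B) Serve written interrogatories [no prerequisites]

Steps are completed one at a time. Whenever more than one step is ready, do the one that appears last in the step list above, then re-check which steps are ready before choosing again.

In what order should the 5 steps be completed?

(B) (C) (E) (A) (D)

(B), (C) and (E) have no prerequisites; (B) is listed later, so (B) is first.
Now (C) and (E) have their prerequisites met. (C) is listed later, so (C) next.
Ready: (E) and (A). (E) is listed later → (E).
That leaves (A) as the only ready step → (A).
Next only (D) has its prerequisites met → (D).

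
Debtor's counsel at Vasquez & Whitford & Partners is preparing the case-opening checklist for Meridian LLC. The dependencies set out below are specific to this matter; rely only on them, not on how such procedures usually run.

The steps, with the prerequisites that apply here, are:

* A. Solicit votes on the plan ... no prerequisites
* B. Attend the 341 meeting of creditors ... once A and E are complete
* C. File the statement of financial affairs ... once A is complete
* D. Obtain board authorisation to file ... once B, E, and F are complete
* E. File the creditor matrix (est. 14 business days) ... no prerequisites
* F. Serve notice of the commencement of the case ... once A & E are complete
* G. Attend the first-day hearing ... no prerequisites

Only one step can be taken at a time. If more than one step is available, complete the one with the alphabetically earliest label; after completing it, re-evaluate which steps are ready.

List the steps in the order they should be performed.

Nothing is required for A, E and G. A has the earlier label → A first.
C now also ready, so the ready set is {C, E, G}; C has the earlier label → C.
E and G are both available; E has the earlier label → E.
Now B, F and G have their prerequisites met. B has the earlier label, so B next.
F and G are both available; F has the earlier label → F.
D now also ready, so the ready set is {D, G}; D has the earlier label → D.
That leaves G as the only ready step → G.

A, C, E, B, F, D, G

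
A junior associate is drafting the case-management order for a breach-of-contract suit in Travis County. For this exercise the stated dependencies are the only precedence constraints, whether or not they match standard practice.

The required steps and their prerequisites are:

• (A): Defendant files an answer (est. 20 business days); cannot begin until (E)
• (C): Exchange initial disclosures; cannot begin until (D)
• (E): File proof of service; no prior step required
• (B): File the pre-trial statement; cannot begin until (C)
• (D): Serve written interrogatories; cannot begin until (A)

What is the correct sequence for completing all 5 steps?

(E), (A), (D), (C), (B)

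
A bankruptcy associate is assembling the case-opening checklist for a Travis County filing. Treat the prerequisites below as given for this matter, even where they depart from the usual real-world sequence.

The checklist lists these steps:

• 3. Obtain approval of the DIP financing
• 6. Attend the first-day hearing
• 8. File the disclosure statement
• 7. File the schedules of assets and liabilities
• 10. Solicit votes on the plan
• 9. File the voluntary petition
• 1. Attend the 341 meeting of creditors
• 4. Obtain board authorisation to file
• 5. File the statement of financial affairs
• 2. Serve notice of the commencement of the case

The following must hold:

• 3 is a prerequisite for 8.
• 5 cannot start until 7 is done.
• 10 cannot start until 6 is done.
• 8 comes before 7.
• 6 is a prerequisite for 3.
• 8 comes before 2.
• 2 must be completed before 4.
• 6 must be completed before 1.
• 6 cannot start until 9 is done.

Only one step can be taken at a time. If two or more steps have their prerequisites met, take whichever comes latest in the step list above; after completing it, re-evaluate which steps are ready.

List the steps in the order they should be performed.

9, 6, 1, 10, 3, 8, 2, 4, 7, 5

9 has no prerequisites → 9 first.
That leaves 6 as the only ready step → 6.
Now 1, 10 and 3 have their prerequisites met. 1 is listed later, so 1 next.
10 and 3 are both available; 10 is listed later → 10.
3 needed 6, now all done → 3.
8 needed 3, now all done → 8.
Now 2 and 7 have their prerequisites met. 2 is listed later, so 2 next.
Ready: 4 and 7. 4 is listed later → 4.
That leaves 7 as the only ready step → 7.
5 needed 7, now all done → 5.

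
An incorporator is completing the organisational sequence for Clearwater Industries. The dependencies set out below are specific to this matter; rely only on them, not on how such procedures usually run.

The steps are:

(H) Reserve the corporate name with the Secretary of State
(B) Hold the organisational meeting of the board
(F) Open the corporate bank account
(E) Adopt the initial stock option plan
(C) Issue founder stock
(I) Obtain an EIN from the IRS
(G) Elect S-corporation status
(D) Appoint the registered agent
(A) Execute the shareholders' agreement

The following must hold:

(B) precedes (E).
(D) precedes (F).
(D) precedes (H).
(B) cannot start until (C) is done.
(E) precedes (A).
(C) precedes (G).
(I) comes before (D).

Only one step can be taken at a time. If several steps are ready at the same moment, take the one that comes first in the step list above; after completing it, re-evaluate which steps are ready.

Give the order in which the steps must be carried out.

(C), (B), (E), (I), (G), (D), (H), (F), (A)

Nothing is required for (C) and (I). (C) is listed earlier → (C) first.
(B) and (G) now also ready, so the ready set is {(B), (I), (G)}; (B) is listed earlier → (B).
Ready: (E), (I) and (G). (E) is listed earlier → (E).
(I), (G) and (A) are all available; (I) is listed earlier → (I).
(D) now also ready, so the ready set is {(G), (D), (A)}; (G) is listed earlier → (G).
Now (D) and (A) have their prerequisites met. (D) is listed earlier, so (D) next.
Now (H), (F) and (A) have their prerequisites met. (H) is listed earlier, so (H) next.
(F) and (A) are both available; (F) is listed earlier → (F).
(A) needed (E), now all done → (A).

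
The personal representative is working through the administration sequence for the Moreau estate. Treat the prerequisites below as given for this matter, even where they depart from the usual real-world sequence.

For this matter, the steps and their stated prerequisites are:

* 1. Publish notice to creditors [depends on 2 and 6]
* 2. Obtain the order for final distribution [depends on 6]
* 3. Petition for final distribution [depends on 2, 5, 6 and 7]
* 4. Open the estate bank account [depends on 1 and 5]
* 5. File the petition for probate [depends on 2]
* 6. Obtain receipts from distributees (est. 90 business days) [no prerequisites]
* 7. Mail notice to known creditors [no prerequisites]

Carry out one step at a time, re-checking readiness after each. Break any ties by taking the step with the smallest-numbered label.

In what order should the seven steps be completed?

6 and 7 have no prerequisites; 6 has the earlier label, so 6 is first.
2 now also ready, so the ready set is {2, 7}; 2 has the earlier label → 2.
1 and 5 now also ready, so the ready set is {1, 5, 7}; 1 has the earlier label → 1.
Now 5 and 7 have their prerequisites met. 5 has the earlier label, so 5 next.
4 now also ready, so the ready set is {4, 7}; 4 has the earlier label → 4.
Next only 7 has its prerequisites met → 7.
3 is the only step now ready → 3.

6, 2, 1, 5, 4, 7, 3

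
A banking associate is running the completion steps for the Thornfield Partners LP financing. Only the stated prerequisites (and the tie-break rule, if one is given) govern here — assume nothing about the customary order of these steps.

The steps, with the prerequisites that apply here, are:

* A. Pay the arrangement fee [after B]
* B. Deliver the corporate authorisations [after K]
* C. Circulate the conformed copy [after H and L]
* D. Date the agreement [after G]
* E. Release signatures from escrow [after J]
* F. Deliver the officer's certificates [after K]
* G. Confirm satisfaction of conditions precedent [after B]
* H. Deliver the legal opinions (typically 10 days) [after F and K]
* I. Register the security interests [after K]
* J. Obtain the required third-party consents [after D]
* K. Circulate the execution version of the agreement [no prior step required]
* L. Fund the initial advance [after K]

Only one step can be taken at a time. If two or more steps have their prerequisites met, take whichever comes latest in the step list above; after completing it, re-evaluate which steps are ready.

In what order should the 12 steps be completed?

K L I F H C B G D J E A

K is the only step with nothing outstanding, so it goes first.
Ready: L, I, F and B. L is listed later → L.
Ready: I, F and B. I is listed later → I.
F and B are both available; F is listed later → F.
H now also ready, so the ready set is {H, B}; H is listed later → H.
C now also ready, so the ready set is {C, B}; C is listed later → C.
Next only B has its prerequisites met → B.
Now G and A have their prerequisites met. G is listed later, so G next.
D now also ready, so the ready set is {D, A}; D is listed later → D.
Now J and A have their prerequisites met. J is listed later, so J next.
E now also ready, so the ready set is {E, A}; E is listed later → E.
Next only A has its prerequisites met → A.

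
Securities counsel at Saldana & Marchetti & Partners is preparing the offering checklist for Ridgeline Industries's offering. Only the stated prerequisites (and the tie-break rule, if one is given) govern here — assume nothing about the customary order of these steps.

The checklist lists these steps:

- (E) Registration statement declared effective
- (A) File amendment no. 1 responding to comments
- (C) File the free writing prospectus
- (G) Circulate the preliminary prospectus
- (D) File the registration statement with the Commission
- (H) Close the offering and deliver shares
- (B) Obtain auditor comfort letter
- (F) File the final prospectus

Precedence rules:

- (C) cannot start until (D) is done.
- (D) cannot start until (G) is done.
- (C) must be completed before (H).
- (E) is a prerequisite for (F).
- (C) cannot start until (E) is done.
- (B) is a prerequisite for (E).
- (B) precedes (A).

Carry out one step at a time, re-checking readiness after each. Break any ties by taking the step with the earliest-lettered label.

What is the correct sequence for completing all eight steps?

(B), (A), (E), (F), (G), (D), (C), (H)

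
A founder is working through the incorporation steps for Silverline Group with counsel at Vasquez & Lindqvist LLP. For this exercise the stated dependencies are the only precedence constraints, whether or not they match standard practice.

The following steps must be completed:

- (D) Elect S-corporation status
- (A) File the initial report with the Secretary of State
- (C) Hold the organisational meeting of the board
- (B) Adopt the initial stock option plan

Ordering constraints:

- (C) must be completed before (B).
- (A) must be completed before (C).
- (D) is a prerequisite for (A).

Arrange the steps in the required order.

(D), (A), (C), (B)

(D) is the only step with nothing outstanding, so it goes first.
(A) needed (D), now all done → (A).
(C) is the only step now ready → (C).
(B) needed (C), now all done → (B).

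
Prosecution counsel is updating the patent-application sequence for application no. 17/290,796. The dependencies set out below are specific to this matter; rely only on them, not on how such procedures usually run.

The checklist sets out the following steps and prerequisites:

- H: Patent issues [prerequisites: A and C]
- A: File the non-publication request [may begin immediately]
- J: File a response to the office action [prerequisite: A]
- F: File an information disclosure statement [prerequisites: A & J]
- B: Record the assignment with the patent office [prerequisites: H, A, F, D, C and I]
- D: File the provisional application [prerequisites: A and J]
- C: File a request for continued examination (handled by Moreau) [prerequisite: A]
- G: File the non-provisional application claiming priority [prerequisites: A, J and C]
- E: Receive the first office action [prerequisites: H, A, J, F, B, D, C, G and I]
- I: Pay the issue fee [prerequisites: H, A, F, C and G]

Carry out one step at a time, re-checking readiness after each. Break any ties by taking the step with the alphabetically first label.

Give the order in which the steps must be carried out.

A → C → H → J → D → F → G → I → B → E

A is the only step with nothing outstanding, so it goes first.
Ready: C and J. C has the earlier label → C.
H now also ready, so the ready set is {H, J}; H has the earlier label → H.
That leaves J as the only ready step → J.
D, F and G are all available; D has the earlier label → D.
F and G are both available; F has the earlier label → F.
G needed A, C and J, now all done → G.
I is the only step now ready → I.
B is the only step now ready → B.
Next only E has its prerequisites met → E.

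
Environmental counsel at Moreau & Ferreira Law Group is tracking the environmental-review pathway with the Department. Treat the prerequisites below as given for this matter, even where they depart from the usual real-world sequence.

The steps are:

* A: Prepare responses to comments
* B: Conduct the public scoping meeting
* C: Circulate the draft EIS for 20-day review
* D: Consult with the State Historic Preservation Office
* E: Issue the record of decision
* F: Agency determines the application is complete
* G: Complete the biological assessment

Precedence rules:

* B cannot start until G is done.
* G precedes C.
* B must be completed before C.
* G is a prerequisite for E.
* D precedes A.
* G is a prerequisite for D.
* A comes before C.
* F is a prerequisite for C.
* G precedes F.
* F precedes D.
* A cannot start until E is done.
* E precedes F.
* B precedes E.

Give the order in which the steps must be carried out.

Only G has no prerequisites, so it is first.
B needed G, now all done → B.
E needed B and G, now all done → E.
F needed E and G, now all done → F.
D needed F and G, now all done → D.
A needed D and E, now all done → A.
C needed A, B, F and G, now all done → C.

G, B, E, F, D, A, C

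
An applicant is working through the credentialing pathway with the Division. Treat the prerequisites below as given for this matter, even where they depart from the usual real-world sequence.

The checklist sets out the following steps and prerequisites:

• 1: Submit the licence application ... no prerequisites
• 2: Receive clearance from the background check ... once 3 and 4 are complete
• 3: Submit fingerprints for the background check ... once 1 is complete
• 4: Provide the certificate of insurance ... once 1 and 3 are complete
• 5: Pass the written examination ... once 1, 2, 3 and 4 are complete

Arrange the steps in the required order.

1 is the only step with nothing outstanding, so it goes first.
3 needed 1, now all done → 3.
4 needed 1 and 3, now all done → 4.
Next only 2 has its prerequisites met → 2.
That leaves 5 as the only ready step → 5.

1 3 4 2 5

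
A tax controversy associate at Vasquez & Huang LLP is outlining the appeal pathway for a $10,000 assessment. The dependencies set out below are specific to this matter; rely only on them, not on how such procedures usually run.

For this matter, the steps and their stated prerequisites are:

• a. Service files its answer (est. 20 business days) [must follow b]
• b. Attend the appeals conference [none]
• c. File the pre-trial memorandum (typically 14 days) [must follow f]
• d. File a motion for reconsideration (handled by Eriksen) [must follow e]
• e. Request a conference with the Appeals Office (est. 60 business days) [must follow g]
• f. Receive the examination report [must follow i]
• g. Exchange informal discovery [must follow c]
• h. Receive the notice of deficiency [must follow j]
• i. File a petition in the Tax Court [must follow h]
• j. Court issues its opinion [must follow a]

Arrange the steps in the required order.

b, a, j, h, i, f, c, g, e, d

Only b has no prerequisites, so it is first.
a is the only step now ready → a.
j is the only step now ready → j.
Next only h has its prerequisites met → h.
i is the only step now ready → i.
Next only f has its prerequisites met → f.
c needed f, now all done → c.
That leaves g as the only ready step → g.
e is the only step now ready → e.
That leaves d as the only ready step → d.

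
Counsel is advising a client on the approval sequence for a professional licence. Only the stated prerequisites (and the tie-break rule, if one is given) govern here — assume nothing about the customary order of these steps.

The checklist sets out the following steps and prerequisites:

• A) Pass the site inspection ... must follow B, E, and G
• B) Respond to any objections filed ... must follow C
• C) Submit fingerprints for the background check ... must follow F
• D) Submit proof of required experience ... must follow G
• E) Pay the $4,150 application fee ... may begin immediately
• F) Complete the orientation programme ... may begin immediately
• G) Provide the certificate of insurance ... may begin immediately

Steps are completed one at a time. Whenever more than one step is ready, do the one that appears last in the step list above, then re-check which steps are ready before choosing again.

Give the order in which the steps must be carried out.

G, F, E, D, C, B, A

G, F and E have no prerequisites; G is listed later, so G is first.
D now also ready, so the ready set is {F, E, D}; F is listed later → F.
Now E, D and C have their prerequisites met. E is listed later, so E next.
Ready: D and C. D is listed later → D.
Next only C has its prerequisites met → C.
B is the only step now ready → B.
A is the only step now ready → A.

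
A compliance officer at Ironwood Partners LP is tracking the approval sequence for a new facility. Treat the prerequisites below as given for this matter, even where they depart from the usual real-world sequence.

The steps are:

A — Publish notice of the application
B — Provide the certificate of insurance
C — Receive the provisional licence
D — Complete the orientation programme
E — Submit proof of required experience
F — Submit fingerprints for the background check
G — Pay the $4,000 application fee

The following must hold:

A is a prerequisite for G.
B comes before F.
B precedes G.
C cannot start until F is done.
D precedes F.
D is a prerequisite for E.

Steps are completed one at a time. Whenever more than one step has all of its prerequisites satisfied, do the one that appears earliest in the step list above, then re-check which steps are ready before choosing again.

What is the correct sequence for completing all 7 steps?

A, B, D, E, F, C, G

Nothing is required for A, B and D. A is listed earlier → A first.
Ready: B and D. B is listed earlier → B.
Ready: D and G. D is listed earlier → D.
E and F now also ready, so the ready set is {E, F, G}; E is listed earlier → E.
F and G are both available; F is listed earlier → F.
C now also ready, so the ready set is {C, G}; C is listed earlier → C.
That leaves G as the only ready step → G.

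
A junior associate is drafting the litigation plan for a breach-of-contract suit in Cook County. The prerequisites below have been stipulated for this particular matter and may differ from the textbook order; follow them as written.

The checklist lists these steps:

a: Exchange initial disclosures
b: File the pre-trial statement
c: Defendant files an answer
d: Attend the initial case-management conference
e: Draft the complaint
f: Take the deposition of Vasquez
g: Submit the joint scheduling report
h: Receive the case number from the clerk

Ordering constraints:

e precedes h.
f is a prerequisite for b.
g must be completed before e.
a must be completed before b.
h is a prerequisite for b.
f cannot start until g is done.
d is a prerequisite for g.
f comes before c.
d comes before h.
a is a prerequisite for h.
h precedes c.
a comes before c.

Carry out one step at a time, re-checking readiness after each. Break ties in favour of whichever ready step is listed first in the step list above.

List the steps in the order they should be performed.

Nothing is required for a and d. a is listed earlier → a first.
d is the only step now ready → d.
Next only g has its prerequisites met → g.
e and f are both available; e is listed earlier → e.
h now also ready, so the ready set is {f, h}; f is listed earlier → f.
That leaves h as the only ready step → h.
Ready: b and c. b is listed earlier → b.
c is the only step now ready → c.

a, d, g, e, f, h, b, c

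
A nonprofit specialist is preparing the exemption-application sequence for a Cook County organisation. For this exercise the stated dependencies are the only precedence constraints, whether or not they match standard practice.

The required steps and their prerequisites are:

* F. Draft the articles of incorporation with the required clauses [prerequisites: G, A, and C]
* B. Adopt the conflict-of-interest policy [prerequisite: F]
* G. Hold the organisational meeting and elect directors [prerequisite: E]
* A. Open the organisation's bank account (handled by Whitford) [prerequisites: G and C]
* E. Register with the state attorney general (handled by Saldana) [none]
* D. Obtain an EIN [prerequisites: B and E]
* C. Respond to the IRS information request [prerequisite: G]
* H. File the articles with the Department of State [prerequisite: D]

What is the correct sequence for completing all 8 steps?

E is the only step with nothing outstanding, so it goes first.
G is the only step now ready → G.
Next only C has its prerequisites met → C.
That leaves A as the only ready step → A.
F needed G, A and C, now all done → F.
B is the only step now ready → B.
D is the only step now ready → D.
Next only H has its prerequisites met → H.

E, G, C, A, F, B, D, H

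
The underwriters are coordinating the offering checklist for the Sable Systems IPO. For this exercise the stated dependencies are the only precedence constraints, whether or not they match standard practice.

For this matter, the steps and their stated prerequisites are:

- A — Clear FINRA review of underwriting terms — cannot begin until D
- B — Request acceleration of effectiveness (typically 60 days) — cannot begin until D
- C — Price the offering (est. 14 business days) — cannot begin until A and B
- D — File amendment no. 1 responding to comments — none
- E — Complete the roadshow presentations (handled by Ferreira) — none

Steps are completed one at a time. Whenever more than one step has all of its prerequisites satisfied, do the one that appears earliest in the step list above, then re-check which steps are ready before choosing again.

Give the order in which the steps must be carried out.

D, A, B, C, E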